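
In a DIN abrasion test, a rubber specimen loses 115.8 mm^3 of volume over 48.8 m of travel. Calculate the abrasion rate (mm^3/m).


Rate = volume_loss / distance
= 115.8 / 48.8
= 2.373 mm^3/m

2.373 mm^3/m


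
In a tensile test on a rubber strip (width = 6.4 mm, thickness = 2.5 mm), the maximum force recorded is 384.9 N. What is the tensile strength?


Area = width * thickness = 6.4 * 2.5 = 16.0 mm^2
TS = force / area = 384.9 / 16.0 = 24.06 MPa

24.06 MPa


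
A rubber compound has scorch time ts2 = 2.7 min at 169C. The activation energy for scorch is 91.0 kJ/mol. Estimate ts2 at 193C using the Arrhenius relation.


Convert temperatures: T1 = 169 + 273.15 = 442.15 K, T2 = 193 + 273.15 = 466.15 K
ts2_new = 2.7 * exp(91000 / 8.314 * (1/466.15 - 1/442.15))
1/T2 - 1/T1 = -1.1644e-04
ts2_new = 0.75 min

0.75 min


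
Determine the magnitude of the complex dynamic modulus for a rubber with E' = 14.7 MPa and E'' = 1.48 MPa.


|E*| = sqrt(E'^2 + E''^2)
= sqrt(14.7^2 + 1.48^2)
= sqrt(216.0900 + 2.1904)
= 14.774 MPa

14.774 MPa


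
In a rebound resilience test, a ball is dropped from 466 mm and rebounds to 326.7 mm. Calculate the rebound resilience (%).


Resilience = h_rebound / h_drop * 100
= 326.7 / 466 * 100
= 70.1%

70.1%


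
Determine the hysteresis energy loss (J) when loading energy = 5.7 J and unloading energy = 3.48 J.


Hysteresis loss = loading - unloading
= 5.7 - 3.48
= 2.22 J

2.22 J


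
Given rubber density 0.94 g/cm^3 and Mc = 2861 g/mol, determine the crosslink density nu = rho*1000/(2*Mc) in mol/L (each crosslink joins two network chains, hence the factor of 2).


nu = rho * 1000 / (2 * Mc)
nu = 0.94 * 1000 / (2 * 2861)
nu = 940.0 / 5722
nu = 0.1643 mol/L

0.1643 mol/L


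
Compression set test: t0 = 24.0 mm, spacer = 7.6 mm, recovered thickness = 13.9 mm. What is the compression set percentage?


CS = (t0 - recovered) / (t0 - ts) * 100
= (24.0 - 13.9) / (24.0 - 7.6) * 100
= 10.1 / 16.4 * 100
= 61.6%

61.6%


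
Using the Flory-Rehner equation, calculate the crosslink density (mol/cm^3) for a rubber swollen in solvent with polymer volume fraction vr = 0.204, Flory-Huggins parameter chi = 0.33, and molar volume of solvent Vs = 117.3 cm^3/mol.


ln(1 - vr) = ln(1 - 0.204) = -0.2282
Numerator = -((-0.2282) + 0.204 + 0.33 * 0.204^2) = 0.0104
Denominator = 117.3 * (0.204^(1/3) - 0.204/2) = 57.0872
nu = 0.0104 / 57.0872 = 1.8258e-04 mol/cm^3

1.8258e-04 mol/cm^3


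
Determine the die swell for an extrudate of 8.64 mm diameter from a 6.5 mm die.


Die swell ratio = D_extrudate / D_die
= 8.64 / 6.5
= 1.329

Die swell = 1.329


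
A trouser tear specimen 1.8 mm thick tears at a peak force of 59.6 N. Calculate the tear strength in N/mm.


Tear strength = force / thickness
= 59.6 / 1.8
= 33.11 N/mm

33.11 N/mm


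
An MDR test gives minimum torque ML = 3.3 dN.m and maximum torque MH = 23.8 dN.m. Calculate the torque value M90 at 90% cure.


M90 = ML + 0.9 * (MH - ML)
M90 = 3.3 + 0.9 * (23.8 - 3.3)
M90 = 3.3 + 0.9 * 20.5
M90 = 21.75 dN.m

21.75 dN.m


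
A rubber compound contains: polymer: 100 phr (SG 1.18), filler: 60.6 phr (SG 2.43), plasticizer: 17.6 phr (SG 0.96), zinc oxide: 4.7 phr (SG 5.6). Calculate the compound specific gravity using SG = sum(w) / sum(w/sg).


Sum of weights = 182.9
Volume contributions:
  polymer: 100/1.18 = 84.7458
  filler: 60.6/2.43 = 24.9383
  plasticizer: 17.6/0.96 = 18.3333
  zinc oxide: 4.7/5.6 = 0.8393
Sum of volumes = 128.8567
SG = 182.9 / 128.8567 = 1.419

SG = 1.419


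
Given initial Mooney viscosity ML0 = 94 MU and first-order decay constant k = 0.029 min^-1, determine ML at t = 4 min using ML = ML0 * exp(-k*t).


ML = ML0 * exp(-k * t)
ML = 94 * exp(-0.029 * 4)
ML = 94 * 0.8905
ML = 83.7 MU

83.7 MU


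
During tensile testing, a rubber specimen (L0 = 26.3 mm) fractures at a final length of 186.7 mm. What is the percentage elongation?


Elongation = (Lf - L0) / L0 * 100
= (186.7 - 26.3) / 26.3 * 100
= 160.4 / 26.3 * 100
= 609.9%

609.9%


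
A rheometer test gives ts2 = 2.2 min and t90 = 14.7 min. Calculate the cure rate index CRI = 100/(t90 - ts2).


CRI = 100 / (t90 - ts2)
= 100 / (14.7 - 2.2)
= 100 / 12.5
= 8.0 min^-1

8.0 min^-1


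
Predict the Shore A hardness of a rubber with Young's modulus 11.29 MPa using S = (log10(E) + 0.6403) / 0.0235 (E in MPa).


log10(E) = 0.0235*S - 0.6403  =>  S = (log10(E) + 0.6403) / 0.0235
log10(11.29) = 1.052694
S = (1.052694 + 0.6403) / 0.0235 = 1.692994 / 0.0235
S = 72.0

Shore A = 72.0


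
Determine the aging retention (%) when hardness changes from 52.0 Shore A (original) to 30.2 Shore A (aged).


Retention = aged / original * 100
= 30.2 / 52.0 * 100
= 58.1%

58.1%


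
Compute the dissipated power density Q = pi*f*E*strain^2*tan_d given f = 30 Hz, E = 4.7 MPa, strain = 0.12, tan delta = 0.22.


Q = pi * f * E * strain^2 * tan_d
= pi * 30 * 4.7 * 0.12^2 * 0.22
= pi * 30 * 4.7 * 0.0144 * 0.22
= 1.4033

Q = 1.4033


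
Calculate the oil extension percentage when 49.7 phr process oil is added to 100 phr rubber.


Oil % = oil / (100 + oil) * 100
= 49.7 / (100 + 49.7) * 100
= 49.7 / 149.7 * 100
= 33.2%

33.2%


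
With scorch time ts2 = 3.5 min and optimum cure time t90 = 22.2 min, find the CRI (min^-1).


CRI = 100 / (t90 - ts2)
= 100 / (22.2 - 3.5)
= 100 / 18.7
= 5.35 min^-1

5.35 min^-1


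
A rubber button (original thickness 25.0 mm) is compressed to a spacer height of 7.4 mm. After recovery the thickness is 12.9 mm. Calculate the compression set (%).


CS = (t0 - recovered) / (t0 - ts) * 100
= (25.0 - 12.9) / (25.0 - 7.4) * 100
= 12.1 / 17.6 * 100
= 68.7%

68.7%


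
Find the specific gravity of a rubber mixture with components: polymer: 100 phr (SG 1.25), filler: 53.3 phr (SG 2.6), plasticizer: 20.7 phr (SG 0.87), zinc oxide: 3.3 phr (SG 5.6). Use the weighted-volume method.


Sum of weights = 177.3
Volume contributions:
  polymer: 100/1.25 = 80.0000
  filler: 53.3/2.6 = 20.5000
  plasticizer: 20.7/0.87 = 23.7931
  zinc oxide: 3.3/5.6 = 0.5893
Sum of volumes = 124.8824
SG = 177.3 / 124.8824 = 1.42

SG = 1.42


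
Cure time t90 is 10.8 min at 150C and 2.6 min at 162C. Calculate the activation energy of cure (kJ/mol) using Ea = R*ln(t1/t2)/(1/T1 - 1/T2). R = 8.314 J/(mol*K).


T1 = 423.15 K, T2 = 435.15 K
1/T1 - 1/T2 = 6.5170e-05
ln(t1/t2) = ln(10.8/2.6) = 1.4240
Ea = 8.314 * 1.4240 / 6.5170e-05 = 181669.7740 J/mol
Ea = 181.67 kJ/mol

181.67 kJ/mol


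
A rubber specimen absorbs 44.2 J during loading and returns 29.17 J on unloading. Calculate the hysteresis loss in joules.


Hysteresis loss = loading - unloading
= 44.2 - 29.17
= 15.03 J

15.03 J


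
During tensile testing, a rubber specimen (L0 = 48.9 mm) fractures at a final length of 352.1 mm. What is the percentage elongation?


Elongation = (Lf - L0) / L0 * 100
= (352.1 - 48.9) / 48.9 * 100
= 303.2 / 48.9 * 100
= 620.0%

620.0%


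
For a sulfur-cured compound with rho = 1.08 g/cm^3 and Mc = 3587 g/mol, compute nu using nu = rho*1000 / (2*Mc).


nu = rho * 1000 / (2 * Mc)
nu = 1.08 * 1000 / (2 * 3587)
nu = 1080.0 / 7174
nu = 0.1505 mol/L

0.1505 mol/L


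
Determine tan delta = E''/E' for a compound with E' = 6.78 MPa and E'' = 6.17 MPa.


tan delta = E'' / E'
= 6.17 / 6.78
= 0.91

tan delta = 0.91


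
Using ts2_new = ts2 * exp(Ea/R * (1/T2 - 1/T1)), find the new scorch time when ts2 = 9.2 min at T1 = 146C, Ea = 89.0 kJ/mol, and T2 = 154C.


Convert temperatures: T1 = 146 + 273.15 = 419.15 K, T2 = 154 + 273.15 = 427.15 K
ts2_new = 9.2 * exp(89000 / 8.314 * (1/427.15 - 1/419.15))
1/T2 - 1/T1 = -4.4683e-05
ts2_new = 5.7 min

5.7 min


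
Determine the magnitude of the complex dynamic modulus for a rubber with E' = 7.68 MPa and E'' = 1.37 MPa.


|E*| = sqrt(E'^2 + E''^2)
= sqrt(7.68^2 + 1.37^2)
= sqrt(58.9824 + 1.8769)
= 7.801 MPa

7.801 MPa


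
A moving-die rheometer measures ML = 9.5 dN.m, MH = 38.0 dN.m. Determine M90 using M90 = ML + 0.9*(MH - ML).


M90 = ML + 0.9 * (MH - ML)
M90 = 9.5 + 0.9 * (38.0 - 9.5)
M90 = 9.5 + 0.9 * 28.5
M90 = 35.15 dN.m

35.15 dN.m


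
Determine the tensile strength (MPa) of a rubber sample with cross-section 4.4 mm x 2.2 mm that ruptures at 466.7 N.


Area = width * thickness = 4.4 * 2.2 = 9.68 mm^2
TS = force / area = 466.7 / 9.68 = 48.21 MPa

48.21 MPa


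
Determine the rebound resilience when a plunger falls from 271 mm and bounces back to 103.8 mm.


Resilience = h_rebound / h_drop * 100
= 103.8 / 271 * 100
= 38.3%

38.3%


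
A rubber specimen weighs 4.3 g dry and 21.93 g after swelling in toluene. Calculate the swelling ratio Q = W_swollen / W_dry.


Q = W_swollen / W_dry
Q = 21.93 / 4.3
Q = 5.1

Q = 5.1


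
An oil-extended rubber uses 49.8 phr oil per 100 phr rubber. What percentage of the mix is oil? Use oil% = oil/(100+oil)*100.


Oil % = oil / (100 + oil) * 100
= 49.8 / (100 + 49.8) * 100
= 49.8 / 149.8 * 100
= 33.24%

33.24%


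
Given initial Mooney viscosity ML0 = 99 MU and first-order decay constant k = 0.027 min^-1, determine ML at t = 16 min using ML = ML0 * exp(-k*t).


ML = ML0 * exp(-k * t)
ML = 99 * exp(-0.027 * 16)
ML = 99 * 0.6492
ML = 64.27 MU

64.27 MU


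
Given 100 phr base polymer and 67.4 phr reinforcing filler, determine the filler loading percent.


Filler % = filler / (rubber + filler) * 100
= 67.4 / (100 + 67.4) * 100
= 67.4 / 167.4 * 100
= 40.26%

40.26%


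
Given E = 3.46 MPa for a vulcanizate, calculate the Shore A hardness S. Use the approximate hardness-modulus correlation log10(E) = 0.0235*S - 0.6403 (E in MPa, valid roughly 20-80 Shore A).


log10(E) = 0.0235*S - 0.6403  =>  S = (log10(E) + 0.6403) / 0.0235
log10(3.46) = 0.539076
S = (0.539076 + 0.6403) / 0.0235 = 1.179376 / 0.0235
S = 50.2

Shore A = 50.2


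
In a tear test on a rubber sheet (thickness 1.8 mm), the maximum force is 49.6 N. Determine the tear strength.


Tear strength = force / thickness
= 49.6 / 1.8
= 27.56 N/mm

27.56 N/mm


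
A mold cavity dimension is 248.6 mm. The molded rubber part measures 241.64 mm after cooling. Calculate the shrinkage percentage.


Shrinkage = (mold - part) / mold * 100
= (248.6 - 241.64) / 248.6 * 100
= 6.96 / 248.6 * 100
= 2.8%

2.8%


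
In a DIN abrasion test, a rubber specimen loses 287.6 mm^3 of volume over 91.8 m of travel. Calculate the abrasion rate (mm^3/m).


Rate = volume_loss / distance
= 287.6 / 91.8
= 3.133 mm^3/m

3.133 mm^3/m


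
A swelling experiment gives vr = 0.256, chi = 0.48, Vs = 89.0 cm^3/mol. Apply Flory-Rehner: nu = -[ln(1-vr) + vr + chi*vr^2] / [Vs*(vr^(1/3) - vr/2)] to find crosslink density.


ln(1 - vr) = ln(1 - 0.256) = -0.2957
Numerator = -((-0.2957) + 0.256 + 0.48 * 0.256^2) = 0.0083
Denominator = 89.0 * (0.256^(1/3) - 0.256/2) = 45.1195
nu = 0.0083 / 45.1195 = 1.8300e-04 mol/cm^3

1.8300e-04 mol/cm^3


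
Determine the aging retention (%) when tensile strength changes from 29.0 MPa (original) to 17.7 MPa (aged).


Retention = aged / original * 100
= 17.7 / 29.0 * 100
= 61.0%

61.0%


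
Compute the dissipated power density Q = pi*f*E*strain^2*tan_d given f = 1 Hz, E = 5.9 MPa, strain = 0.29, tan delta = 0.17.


Q = pi * f * E * strain^2 * tan_d
= pi * 1 * 5.9 * 0.29^2 * 0.17
= pi * 1 * 5.9 * 0.0841 * 0.17
= 0.2650

Q = 0.2650


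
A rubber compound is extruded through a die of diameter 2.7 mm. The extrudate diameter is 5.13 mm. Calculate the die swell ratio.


Die swell ratio = D_extrudate / D_die
= 5.13 / 2.7
= 1.9

Die swell = 1.9


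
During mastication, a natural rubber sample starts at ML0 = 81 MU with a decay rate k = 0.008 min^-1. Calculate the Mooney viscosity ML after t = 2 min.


ML = ML0 * exp(-k * t)
ML = 81 * exp(-0.008 * 2)
ML = 81 * 0.9841
ML = 79.71 MU

79.71 MU


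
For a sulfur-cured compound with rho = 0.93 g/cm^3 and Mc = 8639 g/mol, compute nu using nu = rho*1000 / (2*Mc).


nu = rho * 1000 / (2 * Mc)
nu = 0.93 * 1000 / (2 * 8639)
nu = 930.0 / 17278
nu = 0.0538 mol/L

0.0538 mol/L


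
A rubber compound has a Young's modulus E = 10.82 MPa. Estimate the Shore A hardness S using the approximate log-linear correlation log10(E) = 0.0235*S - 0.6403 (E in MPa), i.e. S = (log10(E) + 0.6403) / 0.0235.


log10(E) = 0.0235*S - 0.6403  =>  S = (log10(E) + 0.6403) / 0.0235
log10(10.82) = 1.034227
S = (1.034227 + 0.6403) / 0.0235 = 1.674527 / 0.0235
S = 71.3

Shore A = 71.3


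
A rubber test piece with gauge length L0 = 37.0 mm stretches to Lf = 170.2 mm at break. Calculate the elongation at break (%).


Elongation = (Lf - L0) / L0 * 100
= (170.2 - 37.0) / 37.0 * 100
= 133.2 / 37.0 * 100
= 360.0%

360.0%


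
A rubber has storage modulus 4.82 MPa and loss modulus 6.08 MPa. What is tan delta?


tan delta = E'' / E'
= 6.08 / 4.82
= 1.2614

tan delta = 1.2614


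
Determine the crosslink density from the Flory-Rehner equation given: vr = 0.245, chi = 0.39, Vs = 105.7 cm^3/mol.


ln(1 - vr) = ln(1 - 0.245) = -0.2810
Numerator = -((-0.2810) + 0.245 + 0.39 * 0.245^2) = 0.0126
Denominator = 105.7 * (0.245^(1/3) - 0.245/2) = 53.1917
nu = 0.0126 / 53.1917 = 2.3740e-04 mol/cm^3

2.3740e-04 mol/cm^3


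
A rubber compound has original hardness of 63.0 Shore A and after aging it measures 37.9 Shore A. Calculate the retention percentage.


Retention = aged / original * 100
= 37.9 / 63.0 * 100
= 60.2%

60.2%


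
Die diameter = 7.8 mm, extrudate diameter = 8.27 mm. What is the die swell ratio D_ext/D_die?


Die swell ratio = D_extrudate / D_die
= 8.27 / 7.8
= 1.06

Die swell = 1.06


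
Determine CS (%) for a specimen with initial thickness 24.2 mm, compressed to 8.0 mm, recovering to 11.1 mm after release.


CS = (t0 - recovered) / (t0 - ts) * 100
= (24.2 - 11.1) / (24.2 - 8.0) * 100
= 13.1 / 16.2 * 100
= 80.9%

80.9%


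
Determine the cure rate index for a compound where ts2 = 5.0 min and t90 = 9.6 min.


CRI = 100 / (t90 - ts2)
= 100 / (9.6 - 5.0)
= 100 / 4.6
= 21.74 min^-1

21.74 min^-1


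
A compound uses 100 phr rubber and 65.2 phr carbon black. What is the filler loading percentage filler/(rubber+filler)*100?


Filler % = filler / (rubber + filler) * 100
= 65.2 / (100 + 65.2) * 100
= 65.2 / 165.2 * 100
= 39.47%

39.47%


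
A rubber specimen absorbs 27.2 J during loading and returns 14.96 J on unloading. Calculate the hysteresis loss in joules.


Hysteresis loss = loading - unloading
= 27.2 - 14.96
= 12.24 J

12.24 J


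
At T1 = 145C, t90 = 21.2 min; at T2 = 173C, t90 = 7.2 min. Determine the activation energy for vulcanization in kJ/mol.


T1 = 418.15 K, T2 = 446.15 K
1/T1 - 1/T2 = 1.5009e-04
ln(t1/t2) = ln(21.2/7.2) = 1.0799
Ea = 8.314 * 1.0799 / 1.5009e-04 = 59821.4085 J/mol
Ea = 59.82 kJ/mol

59.82 kJ/mol


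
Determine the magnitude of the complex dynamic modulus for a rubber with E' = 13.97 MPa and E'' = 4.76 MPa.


|E*| = sqrt(E'^2 + E''^2)
= sqrt(13.97^2 + 4.76^2)
= sqrt(195.1609 + 22.6576)
= 14.759 MPa

14.759 MPa


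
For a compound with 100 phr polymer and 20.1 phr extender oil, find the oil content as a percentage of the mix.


Oil % = oil / (100 + oil) * 100
= 20.1 / (100 + 20.1) * 100
= 20.1 / 120.1 * 100
= 16.74%

16.74%


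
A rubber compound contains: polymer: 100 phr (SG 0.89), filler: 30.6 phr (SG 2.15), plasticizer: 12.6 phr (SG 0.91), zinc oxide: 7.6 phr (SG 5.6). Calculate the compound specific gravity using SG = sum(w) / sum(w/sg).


Sum of weights = 150.8
Volume contributions:
  polymer: 100/0.89 = 112.3596
  filler: 30.6/2.15 = 14.2326
  plasticizer: 12.6/0.91 = 13.8462
  zinc oxide: 7.6/5.6 = 1.3571
Sum of volumes = 141.7954
SG = 150.8 / 141.7954 = 1.064

SG = 1.064


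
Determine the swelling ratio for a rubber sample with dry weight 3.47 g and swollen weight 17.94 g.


Q = W_swollen / W_dry
Q = 17.94 / 3.47
Q = 5.17

Q = 5.17


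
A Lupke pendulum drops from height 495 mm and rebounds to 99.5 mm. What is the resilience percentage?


Resilience = h_rebound / h_drop * 100
= 99.5 / 495 * 100
= 20.1%

20.1%


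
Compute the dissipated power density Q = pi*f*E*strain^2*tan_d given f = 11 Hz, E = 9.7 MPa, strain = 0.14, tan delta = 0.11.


Q = pi * f * E * strain^2 * tan_d
= pi * 11 * 9.7 * 0.14^2 * 0.11
= pi * 11 * 9.7 * 0.0196 * 0.11
= 0.7227

Q = 0.7227


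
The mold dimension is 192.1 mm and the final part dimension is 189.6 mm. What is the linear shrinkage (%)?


Shrinkage = (mold - part) / mold * 100
= (192.1 - 189.6) / 192.1 * 100
= 2.5 / 192.1 * 100
= 1.3%

1.3%


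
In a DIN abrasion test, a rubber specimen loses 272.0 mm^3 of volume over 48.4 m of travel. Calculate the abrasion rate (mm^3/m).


Rate = volume_loss / distance
= 272.0 / 48.4
= 5.62 mm^3/m

5.62 mm^3/m


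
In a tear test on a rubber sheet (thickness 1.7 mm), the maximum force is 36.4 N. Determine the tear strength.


Tear strength = force / thickness
= 36.4 / 1.7
= 21.41 N/mm

21.41 N/mm


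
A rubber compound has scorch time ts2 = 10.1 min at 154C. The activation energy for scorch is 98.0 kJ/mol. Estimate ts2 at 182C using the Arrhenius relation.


Convert temperatures: T1 = 154 + 273.15 = 427.15 K, T2 = 182 + 273.15 = 455.15 K
ts2_new = 10.1 * exp(98000 / 8.314 * (1/455.15 - 1/427.15))
1/T2 - 1/T1 = -1.4402e-04
ts2_new = 1.85 min

1.85 min


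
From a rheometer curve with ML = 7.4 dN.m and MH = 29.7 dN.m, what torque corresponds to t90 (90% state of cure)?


M90 = ML + 0.9 * (MH - ML)
M90 = 7.4 + 0.9 * (29.7 - 7.4)
M90 = 7.4 + 0.9 * 22.3
M90 = 27.47 dN.m

27.47 dN.m


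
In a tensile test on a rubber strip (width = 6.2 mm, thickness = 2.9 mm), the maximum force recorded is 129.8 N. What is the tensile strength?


Area = width * thickness = 6.2 * 2.9 = 17.98 mm^2
TS = force / area = 129.8 / 17.98 = 7.22 MPa

7.22 MPa


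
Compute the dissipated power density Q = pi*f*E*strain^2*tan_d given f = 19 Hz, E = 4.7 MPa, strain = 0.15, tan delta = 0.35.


Q = pi * f * E * strain^2 * tan_d
= pi * 19 * 4.7 * 0.15^2 * 0.35
= pi * 19 * 4.7 * 0.0225 * 0.35
= 2.2093

Q = 2.2093


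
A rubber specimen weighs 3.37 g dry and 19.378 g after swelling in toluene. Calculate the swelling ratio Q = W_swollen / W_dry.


Q = W_swollen / W_dry
Q = 19.378 / 3.37
Q = 5.75

Q = 5.75


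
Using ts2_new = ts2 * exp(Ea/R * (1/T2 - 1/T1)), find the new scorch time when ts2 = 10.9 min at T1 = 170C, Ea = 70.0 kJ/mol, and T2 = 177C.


Convert temperatures: T1 = 170 + 273.15 = 443.15 K, T2 = 177 + 273.15 = 450.15 K
ts2_new = 10.9 * exp(70000 / 8.314 * (1/450.15 - 1/443.15))
1/T2 - 1/T1 = -3.5091e-05
ts2_new = 8.11 min

8.11 min


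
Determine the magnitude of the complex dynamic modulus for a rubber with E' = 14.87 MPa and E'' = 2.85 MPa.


|E*| = sqrt(E'^2 + E''^2)
= sqrt(14.87^2 + 2.85^2)
= sqrt(221.1169 + 8.1225)
= 15.141 MPa

15.141 MPa


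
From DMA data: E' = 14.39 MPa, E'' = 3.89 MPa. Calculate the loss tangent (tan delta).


tan delta = E'' / E'
= 3.89 / 14.39
= 0.2703

tan delta = 0.2703


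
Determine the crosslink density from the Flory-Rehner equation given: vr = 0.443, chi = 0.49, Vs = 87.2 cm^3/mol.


ln(1 - vr) = ln(1 - 0.443) = -0.5852
Numerator = -((-0.5852) + 0.443 + 0.49 * 0.443^2) = 0.0460
Denominator = 87.2 * (0.443^(1/3) - 0.443/2) = 47.1591
nu = 0.0460 / 47.1591 = 9.7602e-04 mol/cm^3

9.7602e-04 mol/cm^3


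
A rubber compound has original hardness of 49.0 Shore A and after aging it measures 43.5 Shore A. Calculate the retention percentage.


Retention = aged / original * 100
= 43.5 / 49.0 * 100
= 88.8%

88.8%


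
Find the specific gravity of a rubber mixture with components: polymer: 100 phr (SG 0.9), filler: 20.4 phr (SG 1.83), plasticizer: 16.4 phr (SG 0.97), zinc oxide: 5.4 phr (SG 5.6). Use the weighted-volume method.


Sum of weights = 142.2
Volume contributions:
  polymer: 100/0.9 = 111.1111
  filler: 20.4/1.83 = 11.1475
  plasticizer: 16.4/0.97 = 16.9072
  zinc oxide: 5.4/5.6 = 0.9643
Sum of volumes = 140.1302
SG = 142.2 / 140.1302 = 1.015

SG = 1.015


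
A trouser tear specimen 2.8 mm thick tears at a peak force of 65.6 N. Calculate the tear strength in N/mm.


Tear strength = force / thickness
= 65.6 / 2.8
= 23.43 N/mm

23.43 N/mm


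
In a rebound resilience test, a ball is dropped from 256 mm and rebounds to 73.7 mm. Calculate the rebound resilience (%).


Resilience = h_rebound / h_drop * 100
= 73.7 / 256 * 100
= 28.8%

28.8%


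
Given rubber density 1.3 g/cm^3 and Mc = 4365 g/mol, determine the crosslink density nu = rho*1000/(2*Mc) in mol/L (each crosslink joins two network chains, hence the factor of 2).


nu = rho * 1000 / (2 * Mc)
nu = 1.3 * 1000 / (2 * 4365)
nu = 1300.0 / 8730
nu = 0.1489 mol/L

0.1489 mol/L


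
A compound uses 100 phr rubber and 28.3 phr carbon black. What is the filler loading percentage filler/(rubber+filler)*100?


Filler % = filler / (rubber + filler) * 100
= 28.3 / (100 + 28.3) * 100
= 28.3 / 128.3 * 100
= 22.06%

22.06%


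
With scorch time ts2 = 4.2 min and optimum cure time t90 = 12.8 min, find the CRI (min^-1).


CRI = 100 / (t90 - ts2)
= 100 / (12.8 - 4.2)
= 100 / 8.6
= 11.63 min^-1

11.63 min^-1


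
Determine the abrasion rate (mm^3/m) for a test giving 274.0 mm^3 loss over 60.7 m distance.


Rate = volume_loss / distance
= 274.0 / 60.7
= 4.514 mm^3/m

4.514 mm^3/m


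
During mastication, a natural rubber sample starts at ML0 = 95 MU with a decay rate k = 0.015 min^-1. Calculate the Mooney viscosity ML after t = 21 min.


ML = ML0 * exp(-k * t)
ML = 95 * exp(-0.015 * 21)
ML = 95 * 0.7298
ML = 69.33 MU

69.33 MU


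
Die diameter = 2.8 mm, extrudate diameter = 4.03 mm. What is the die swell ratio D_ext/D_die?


Die swell ratio = D_extrudate / D_die
= 4.03 / 2.8
= 1.439

Die swell = 1.439


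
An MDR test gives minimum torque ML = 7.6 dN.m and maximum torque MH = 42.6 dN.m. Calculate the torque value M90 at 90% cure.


M90 = ML + 0.9 * (MH - ML)
M90 = 7.6 + 0.9 * (42.6 - 7.6)
M90 = 7.6 + 0.9 * 35.0
M90 = 39.1 dN.m

39.1 dN.m


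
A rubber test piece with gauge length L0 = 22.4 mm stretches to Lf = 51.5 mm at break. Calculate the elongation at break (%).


Elongation = (Lf - L0) / L0 * 100
= (51.5 - 22.4) / 22.4 * 100
= 29.1 / 22.4 * 100
= 129.9%

129.9%


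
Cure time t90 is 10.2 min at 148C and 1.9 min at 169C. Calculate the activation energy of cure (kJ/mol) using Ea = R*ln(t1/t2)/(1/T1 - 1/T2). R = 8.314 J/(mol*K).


T1 = 421.15 K, T2 = 442.15 K
1/T1 - 1/T2 = 1.1278e-04
ln(t1/t2) = ln(10.2/1.9) = 1.6805
Ea = 8.314 * 1.6805 / 1.1278e-04 = 123892.3299 J/mol
Ea = 123.89 kJ/mol

123.89 kJ/mol


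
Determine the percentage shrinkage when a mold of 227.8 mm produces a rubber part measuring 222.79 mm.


Shrinkage = (mold - part) / mold * 100
= (227.8 - 222.79) / 227.8 * 100
= 5.01 / 227.8 * 100
= 2.2%

2.2%


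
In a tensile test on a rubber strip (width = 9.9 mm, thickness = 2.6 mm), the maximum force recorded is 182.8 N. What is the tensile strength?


Area = width * thickness = 9.9 * 2.6 = 25.74 mm^2
TS = force / area = 182.8 / 25.74 = 7.1 MPa

7.1 MPa


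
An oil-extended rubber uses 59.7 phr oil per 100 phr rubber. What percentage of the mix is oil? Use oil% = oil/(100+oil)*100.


Oil % = oil / (100 + oil) * 100
= 59.7 / (100 + 59.7) * 100
= 59.7 / 159.7 * 100
= 37.38%

37.38%


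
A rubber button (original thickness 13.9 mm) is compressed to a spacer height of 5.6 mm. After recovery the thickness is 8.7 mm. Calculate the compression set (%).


CS = (t0 - recovered) / (t0 - ts) * 100
= (13.9 - 8.7) / (13.9 - 5.6) * 100
= 5.2 / 8.3 * 100
= 62.7%

62.7%


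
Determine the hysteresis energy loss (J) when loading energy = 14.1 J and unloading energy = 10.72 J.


Hysteresis loss = loading - unloading
= 14.1 - 10.72
= 3.38 J

3.38 J


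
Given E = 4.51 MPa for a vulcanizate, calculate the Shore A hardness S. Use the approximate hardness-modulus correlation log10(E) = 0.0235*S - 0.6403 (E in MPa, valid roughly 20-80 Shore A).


log10(E) = 0.0235*S - 0.6403  =>  S = (log10(E) + 0.6403) / 0.0235
log10(4.51) = 0.654177
S = (0.654177 + 0.6403) / 0.0235 = 1.294477 / 0.0235
S = 55.1

Shore A = 55.1


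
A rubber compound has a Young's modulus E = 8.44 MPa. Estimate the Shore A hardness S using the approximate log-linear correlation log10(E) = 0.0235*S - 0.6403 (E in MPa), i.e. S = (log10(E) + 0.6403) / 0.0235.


log10(E) = 0.0235*S - 0.6403  =>  S = (log10(E) + 0.6403) / 0.0235
log10(8.44) = 0.926342
S = (0.926342 + 0.6403) / 0.0235 = 1.566642 / 0.0235
S = 66.7

Shore A = 66.7


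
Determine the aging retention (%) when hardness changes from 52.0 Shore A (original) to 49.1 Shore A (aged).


Retention = aged / original * 100
= 49.1 / 52.0 * 100
= 94.4%

94.4%


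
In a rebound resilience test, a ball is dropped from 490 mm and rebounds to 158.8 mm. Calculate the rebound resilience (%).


Resilience = h_rebound / h_drop * 100
= 158.8 / 490 * 100
= 32.4%

32.4%


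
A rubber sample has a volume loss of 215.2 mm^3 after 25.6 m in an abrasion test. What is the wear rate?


Rate = volume_loss / distance
= 215.2 / 25.6
= 8.406 mm^3/m

8.406 mm^3/m


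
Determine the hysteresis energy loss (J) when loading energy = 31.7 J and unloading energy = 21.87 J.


Hysteresis loss = loading - unloading
= 31.7 - 21.87
= 9.83 J

9.83 J


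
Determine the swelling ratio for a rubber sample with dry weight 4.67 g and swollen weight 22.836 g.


Q = W_swollen / W_dry
Q = 22.836 / 4.67
Q = 4.89

Q = 4.89


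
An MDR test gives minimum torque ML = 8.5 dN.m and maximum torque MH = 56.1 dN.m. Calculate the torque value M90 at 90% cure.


M90 = ML + 0.9 * (MH - ML)
M90 = 8.5 + 0.9 * (56.1 - 8.5)
M90 = 8.5 + 0.9 * 47.6
M90 = 51.34 dN.m

51.34 dN.m


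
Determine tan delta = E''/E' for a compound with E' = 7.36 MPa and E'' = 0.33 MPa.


tan delta = E'' / E'
= 0.33 / 7.36
= 0.0448

tan delta = 0.0448


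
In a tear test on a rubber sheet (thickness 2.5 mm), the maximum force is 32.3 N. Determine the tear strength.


Tear strength = force / thickness
= 32.3 / 2.5
= 12.92 N/mm

12.92 N/mm


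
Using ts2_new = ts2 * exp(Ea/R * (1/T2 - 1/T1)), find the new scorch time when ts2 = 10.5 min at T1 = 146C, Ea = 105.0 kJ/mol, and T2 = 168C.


Convert temperatures: T1 = 146 + 273.15 = 419.15 K, T2 = 168 + 273.15 = 441.15 K
ts2_new = 10.5 * exp(105000 / 8.314 * (1/441.15 - 1/419.15))
1/T2 - 1/T1 = -1.1898e-04
ts2_new = 2.34 min

2.34 min


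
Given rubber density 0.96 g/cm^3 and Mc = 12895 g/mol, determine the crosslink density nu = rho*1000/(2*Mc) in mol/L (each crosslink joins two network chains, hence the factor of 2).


nu = rho * 1000 / (2 * Mc)
nu = 0.96 * 1000 / (2 * 12895)
nu = 960.0 / 25790
nu = 0.0372 mol/L

0.0372 mol/L


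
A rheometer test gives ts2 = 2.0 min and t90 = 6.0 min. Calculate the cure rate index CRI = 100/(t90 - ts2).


CRI = 100 / (t90 - ts2)
= 100 / (6.0 - 2.0)
= 100 / 4.0
= 25.0 min^-1

25.0 min^-1


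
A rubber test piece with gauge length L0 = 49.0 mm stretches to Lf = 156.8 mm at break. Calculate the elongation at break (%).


Elongation = (Lf - L0) / L0 * 100
= (156.8 - 49.0) / 49.0 * 100
= 107.8 / 49.0 * 100
= 220.0%

220.0%


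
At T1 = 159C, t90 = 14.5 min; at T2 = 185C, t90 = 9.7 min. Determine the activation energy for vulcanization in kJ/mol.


T1 = 432.15 K, T2 = 458.15 K
1/T1 - 1/T2 = 1.3132e-04
ln(t1/t2) = ln(14.5/9.7) = 0.4020
Ea = 8.314 * 0.4020 / 1.3132e-04 = 25452.4460 J/mol
Ea = 25.45 kJ/mol

25.45 kJ/mol


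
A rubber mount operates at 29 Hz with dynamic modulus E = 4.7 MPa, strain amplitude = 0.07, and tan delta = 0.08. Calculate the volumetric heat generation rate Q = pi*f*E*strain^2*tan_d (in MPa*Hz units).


Q = pi * f * E * strain^2 * tan_d
= pi * 29 * 4.7 * 0.07^2 * 0.08
= pi * 29 * 4.7 * 0.0049 * 0.08
= 0.1679

Q = 0.1679


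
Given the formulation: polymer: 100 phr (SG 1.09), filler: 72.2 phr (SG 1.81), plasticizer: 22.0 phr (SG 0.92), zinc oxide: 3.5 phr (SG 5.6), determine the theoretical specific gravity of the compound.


Sum of weights = 197.7
Volume contributions:
  polymer: 100/1.09 = 91.7431
  filler: 72.2/1.81 = 39.8895
  plasticizer: 22.0/0.92 = 23.9130
  zinc oxide: 3.5/5.6 = 0.6250
Sum of volumes = 156.1707
SG = 197.7 / 156.1707 = 1.266

SG = 1.266


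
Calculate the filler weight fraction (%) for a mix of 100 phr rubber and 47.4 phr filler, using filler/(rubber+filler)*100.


Filler % = filler / (rubber + filler) * 100
= 47.4 / (100 + 47.4) * 100
= 47.4 / 147.4 * 100
= 32.16%

32.16%


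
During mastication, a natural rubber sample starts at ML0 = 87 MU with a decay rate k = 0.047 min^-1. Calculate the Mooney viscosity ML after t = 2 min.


ML = ML0 * exp(-k * t)
ML = 87 * exp(-0.047 * 2)
ML = 87 * 0.9103
ML = 79.19 MU

79.19 MU


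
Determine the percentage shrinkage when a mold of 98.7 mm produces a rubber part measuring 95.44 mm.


Shrinkage = (mold - part) / mold * 100
= (98.7 - 95.44) / 98.7 * 100
= 3.26 / 98.7 * 100
= 3.3%

3.3%


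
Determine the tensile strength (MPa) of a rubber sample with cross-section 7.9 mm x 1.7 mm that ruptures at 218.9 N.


Area = width * thickness = 7.9 * 1.7 = 13.43 mm^2
TS = force / area = 218.9 / 13.43 = 16.3 MPa

16.3 MPa


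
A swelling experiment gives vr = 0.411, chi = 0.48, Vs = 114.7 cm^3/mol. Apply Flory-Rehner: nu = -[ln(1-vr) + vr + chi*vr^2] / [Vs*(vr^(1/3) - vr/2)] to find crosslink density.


ln(1 - vr) = ln(1 - 0.411) = -0.5293
Numerator = -((-0.5293) + 0.411 + 0.48 * 0.411^2) = 0.0372
Denominator = 114.7 * (0.411^(1/3) - 0.411/2) = 61.7085
nu = 0.0372 / 61.7085 = 6.0360e-04 mol/cm^3

6.0360e-04 mol/cm^3


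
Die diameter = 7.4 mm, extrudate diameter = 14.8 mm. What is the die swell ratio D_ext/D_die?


Die swell ratio = D_extrudate / D_die
= 14.8 / 7.4
= 2.0

Die swell = 2.0


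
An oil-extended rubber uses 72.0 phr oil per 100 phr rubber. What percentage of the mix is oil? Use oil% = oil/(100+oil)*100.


Oil % = oil / (100 + oil) * 100
= 72.0 / (100 + 72.0) * 100
= 72.0 / 172.0 * 100
= 41.86%

41.86%


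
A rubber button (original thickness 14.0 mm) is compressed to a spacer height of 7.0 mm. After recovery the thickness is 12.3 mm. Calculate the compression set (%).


CS = (t0 - recovered) / (t0 - ts) * 100
= (14.0 - 12.3) / (14.0 - 7.0) * 100
= 1.7 / 7.0 * 100
= 24.3%

24.3%


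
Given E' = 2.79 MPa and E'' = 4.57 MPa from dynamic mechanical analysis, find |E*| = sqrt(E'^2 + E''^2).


|E*| = sqrt(E'^2 + E''^2)
= sqrt(2.79^2 + 4.57^2)
= sqrt(7.7841 + 20.8849)
= 5.354 MPa

5.354 MPa


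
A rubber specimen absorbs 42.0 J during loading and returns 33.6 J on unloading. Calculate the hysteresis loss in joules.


Hysteresis loss = loading - unloading
= 42.0 - 33.6
= 8.4 J

8.4 J


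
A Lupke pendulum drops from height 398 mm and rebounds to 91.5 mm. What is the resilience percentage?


Resilience = h_rebound / h_drop * 100
= 91.5 / 398 * 100
= 23.0%

23.0%


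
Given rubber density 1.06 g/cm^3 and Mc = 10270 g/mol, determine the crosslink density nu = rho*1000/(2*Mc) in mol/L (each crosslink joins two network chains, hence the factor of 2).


nu = rho * 1000 / (2 * Mc)
nu = 1.06 * 1000 / (2 * 10270)
nu = 1060.0 / 20540
nu = 0.0516 mol/L

0.0516 mol/L


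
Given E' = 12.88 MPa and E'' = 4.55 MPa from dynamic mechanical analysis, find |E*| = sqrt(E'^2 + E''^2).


|E*| = sqrt(E'^2 + E''^2)
= sqrt(12.88^2 + 4.55^2)
= sqrt(165.8944 + 20.7025)
= 13.66 MPa

13.66 MPa


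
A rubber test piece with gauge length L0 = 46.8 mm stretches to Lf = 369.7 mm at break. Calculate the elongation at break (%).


Elongation = (Lf - L0) / L0 * 100
= (369.7 - 46.8) / 46.8 * 100
= 322.9 / 46.8 * 100
= 690.0%

690.0%


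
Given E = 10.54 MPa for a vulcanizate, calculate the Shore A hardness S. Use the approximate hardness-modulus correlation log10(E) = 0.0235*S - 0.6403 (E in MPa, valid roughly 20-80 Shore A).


log10(E) = 0.0235*S - 0.6403  =>  S = (log10(E) + 0.6403) / 0.0235
log10(10.54) = 1.022841
S = (1.022841 + 0.6403) / 0.0235 = 1.663141 / 0.0235
S = 70.8

Shore A = 70.8


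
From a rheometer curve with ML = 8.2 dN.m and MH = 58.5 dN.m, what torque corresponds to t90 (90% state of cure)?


M90 = ML + 0.9 * (MH - ML)
M90 = 8.2 + 0.9 * (58.5 - 8.2)
M90 = 8.2 + 0.9 * 50.3
M90 = 53.47 dN.m

53.47 dN.m


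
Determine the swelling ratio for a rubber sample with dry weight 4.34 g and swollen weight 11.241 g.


Q = W_swollen / W_dry
Q = 11.241 / 4.34
Q = 2.59

Q = 2.59


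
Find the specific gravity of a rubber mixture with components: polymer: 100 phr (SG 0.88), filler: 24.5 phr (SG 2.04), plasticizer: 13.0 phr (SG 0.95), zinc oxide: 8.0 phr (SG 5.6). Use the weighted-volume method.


Sum of weights = 145.5
Volume contributions:
  polymer: 100/0.88 = 113.6364
  filler: 24.5/2.04 = 12.0098
  plasticizer: 13.0/0.95 = 13.6842
  zinc oxide: 8.0/5.6 = 1.4286
Sum of volumes = 140.7589
SG = 145.5 / 140.7589 = 1.034

SG = 1.034


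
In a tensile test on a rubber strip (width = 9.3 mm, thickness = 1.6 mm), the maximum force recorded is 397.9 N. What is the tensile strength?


Area = width * thickness = 9.3 * 1.6 = 14.88 mm^2
TS = force / area = 397.9 / 14.88 = 26.74 MPa

26.74 MPa


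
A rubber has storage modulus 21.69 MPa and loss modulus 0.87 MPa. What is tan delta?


tan delta = E'' / E'
= 0.87 / 21.69
= 0.0401

tan delta = 0.0401


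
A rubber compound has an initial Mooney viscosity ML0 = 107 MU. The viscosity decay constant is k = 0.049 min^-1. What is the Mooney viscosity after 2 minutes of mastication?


ML = ML0 * exp(-k * t)
ML = 107 * exp(-0.049 * 2)
ML = 107 * 0.9066
ML = 97.01 MU

97.01 MU


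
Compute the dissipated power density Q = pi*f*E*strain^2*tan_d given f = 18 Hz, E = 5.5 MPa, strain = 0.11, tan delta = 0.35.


Q = pi * f * E * strain^2 * tan_d
= pi * 18 * 5.5 * 0.11^2 * 0.35
= pi * 18 * 5.5 * 0.0121 * 0.35
= 1.3172

Q = 1.3172


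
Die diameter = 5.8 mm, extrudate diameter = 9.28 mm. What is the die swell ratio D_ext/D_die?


Die swell ratio = D_extrudate / D_die
= 9.28 / 5.8
= 1.6

Die swell = 1.6


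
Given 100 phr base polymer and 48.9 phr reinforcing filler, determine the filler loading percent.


Filler % = filler / (rubber + filler) * 100
= 48.9 / (100 + 48.9) * 100
= 48.9 / 148.9 * 100
= 32.84%

32.84%


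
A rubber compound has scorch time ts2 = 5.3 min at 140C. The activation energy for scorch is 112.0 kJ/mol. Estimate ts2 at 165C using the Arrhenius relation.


Convert temperatures: T1 = 140 + 273.15 = 413.15 K, T2 = 165 + 273.15 = 438.15 K
ts2_new = 5.3 * exp(112000 / 8.314 * (1/438.15 - 1/413.15))
1/T2 - 1/T1 = -1.3811e-04
ts2_new = 0.82 min

0.82 min


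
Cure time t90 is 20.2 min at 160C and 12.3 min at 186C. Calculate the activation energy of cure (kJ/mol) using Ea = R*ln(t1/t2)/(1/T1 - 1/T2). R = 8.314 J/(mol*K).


T1 = 433.15 K, T2 = 459.15 K
1/T1 - 1/T2 = 1.3073e-04
ln(t1/t2) = ln(20.2/12.3) = 0.4961
Ea = 8.314 * 0.4961 / 1.3073e-04 = 31548.9002 J/mol
Ea = 31.55 kJ/mol

31.55 kJ/mol


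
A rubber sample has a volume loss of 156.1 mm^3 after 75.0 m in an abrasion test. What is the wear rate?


Rate = volume_loss / distance
= 156.1 / 75.0
= 2.081 mm^3/m

2.081 mm^3/m


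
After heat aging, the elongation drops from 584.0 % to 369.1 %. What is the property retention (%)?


Retention = aged / original * 100
= 369.1 / 584.0 * 100
= 63.2%

63.2%


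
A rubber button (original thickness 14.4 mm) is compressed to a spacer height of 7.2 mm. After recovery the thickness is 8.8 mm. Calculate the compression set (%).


CS = (t0 - recovered) / (t0 - ts) * 100
= (14.4 - 8.8) / (14.4 - 7.2) * 100
= 5.6 / 7.2 * 100
= 77.8%

77.8%


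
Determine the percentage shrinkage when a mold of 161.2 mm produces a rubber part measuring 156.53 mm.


Shrinkage = (mold - part) / mold * 100
= (161.2 - 156.53) / 161.2 * 100
= 4.67 / 161.2 * 100
= 2.9%

2.9%


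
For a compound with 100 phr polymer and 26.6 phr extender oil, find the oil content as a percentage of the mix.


Oil % = oil / (100 + oil) * 100
= 26.6 / (100 + 26.6) * 100
= 26.6 / 126.6 * 100
= 21.01%

21.01%


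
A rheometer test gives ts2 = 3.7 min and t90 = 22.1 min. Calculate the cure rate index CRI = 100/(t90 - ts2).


CRI = 100 / (t90 - ts2)
= 100 / (22.1 - 3.7)
= 100 / 18.4
= 5.43 min^-1

5.43 min^-1


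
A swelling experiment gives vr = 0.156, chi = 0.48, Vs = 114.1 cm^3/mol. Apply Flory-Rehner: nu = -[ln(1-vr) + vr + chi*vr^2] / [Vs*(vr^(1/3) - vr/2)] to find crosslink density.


ln(1 - vr) = ln(1 - 0.156) = -0.1696
Numerator = -((-0.1696) + 0.156 + 0.48 * 0.156^2) = 0.0019
Denominator = 114.1 * (0.156^(1/3) - 0.156/2) = 52.5227
nu = 0.0019 / 52.5227 = 3.6584e-05 mol/cm^3

3.6584e-05 mol/cm^3


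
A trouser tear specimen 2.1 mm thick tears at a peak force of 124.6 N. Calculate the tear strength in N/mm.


Tear strength = force / thickness
= 124.6 / 2.1
= 59.33 N/mm

59.33 N/mm


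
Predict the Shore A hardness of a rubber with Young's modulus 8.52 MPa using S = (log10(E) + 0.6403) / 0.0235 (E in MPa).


log10(E) = 0.0235*S - 0.6403  =>  S = (log10(E) + 0.6403) / 0.0235
log10(8.52) = 0.930440
S = (0.930440 + 0.6403) / 0.0235 = 1.570740 / 0.0235
S = 66.8

Shore A = 66.8


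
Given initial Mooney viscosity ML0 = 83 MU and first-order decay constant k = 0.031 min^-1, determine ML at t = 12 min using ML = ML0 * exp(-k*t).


ML = ML0 * exp(-k * t)
ML = 83 * exp(-0.031 * 12)
ML = 83 * 0.6894
ML = 57.22 MU

57.22 MU


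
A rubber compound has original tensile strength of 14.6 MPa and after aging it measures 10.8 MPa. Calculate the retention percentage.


Retention = aged / original * 100
= 10.8 / 14.6 * 100
= 74.0%

74.0%


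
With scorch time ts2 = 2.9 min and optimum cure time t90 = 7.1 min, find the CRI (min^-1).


CRI = 100 / (t90 - ts2)
= 100 / (7.1 - 2.9)
= 100 / 4.2
= 23.81 min^-1

23.81 min^-1


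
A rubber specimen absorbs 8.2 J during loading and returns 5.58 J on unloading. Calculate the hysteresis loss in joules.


Hysteresis loss = loading - unloading
= 8.2 - 5.58
= 2.62 J

2.62 J


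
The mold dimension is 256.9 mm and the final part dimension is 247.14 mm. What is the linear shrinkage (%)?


Shrinkage = (mold - part) / mold * 100
= (256.9 - 247.14) / 256.9 * 100
= 9.76 / 256.9 * 100
= 3.8%

3.8%


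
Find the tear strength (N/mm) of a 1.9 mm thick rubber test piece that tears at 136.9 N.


Tear strength = force / thickness
= 136.9 / 1.9
= 72.05 N/mm

72.05 N/mm


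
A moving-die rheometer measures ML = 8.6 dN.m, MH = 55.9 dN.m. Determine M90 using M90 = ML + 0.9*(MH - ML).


M90 = ML + 0.9 * (MH - ML)
M90 = 8.6 + 0.9 * (55.9 - 8.6)
M90 = 8.6 + 0.9 * 47.3
M90 = 51.17 dN.m

51.17 dN.m


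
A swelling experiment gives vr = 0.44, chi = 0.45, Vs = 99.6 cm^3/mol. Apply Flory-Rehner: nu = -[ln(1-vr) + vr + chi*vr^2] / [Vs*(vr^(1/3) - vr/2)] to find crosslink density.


ln(1 - vr) = ln(1 - 0.44) = -0.5798
Numerator = -((-0.5798) + 0.44 + 0.45 * 0.44^2) = 0.0527
Denominator = 99.6 * (0.44^(1/3) - 0.44/2) = 53.8428
nu = 0.0527 / 53.8428 = 9.7875e-04 mol/cm^3

9.7875e-04 mol/cm^3


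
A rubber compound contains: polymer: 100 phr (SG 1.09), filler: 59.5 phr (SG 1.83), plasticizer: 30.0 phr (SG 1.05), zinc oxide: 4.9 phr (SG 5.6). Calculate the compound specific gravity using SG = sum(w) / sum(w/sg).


Sum of weights = 194.4
Volume contributions:
  polymer: 100/1.09 = 91.7431
  filler: 59.5/1.83 = 32.5137
  plasticizer: 30.0/1.05 = 28.5714
  zinc oxide: 4.9/5.6 = 0.8750
Sum of volumes = 153.7032
SG = 194.4 / 153.7032 = 1.265

SG = 1.265


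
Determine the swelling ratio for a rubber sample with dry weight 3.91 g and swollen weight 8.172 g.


Q = W_swollen / W_dry
Q = 8.172 / 3.91
Q = 2.09

Q = 2.09
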